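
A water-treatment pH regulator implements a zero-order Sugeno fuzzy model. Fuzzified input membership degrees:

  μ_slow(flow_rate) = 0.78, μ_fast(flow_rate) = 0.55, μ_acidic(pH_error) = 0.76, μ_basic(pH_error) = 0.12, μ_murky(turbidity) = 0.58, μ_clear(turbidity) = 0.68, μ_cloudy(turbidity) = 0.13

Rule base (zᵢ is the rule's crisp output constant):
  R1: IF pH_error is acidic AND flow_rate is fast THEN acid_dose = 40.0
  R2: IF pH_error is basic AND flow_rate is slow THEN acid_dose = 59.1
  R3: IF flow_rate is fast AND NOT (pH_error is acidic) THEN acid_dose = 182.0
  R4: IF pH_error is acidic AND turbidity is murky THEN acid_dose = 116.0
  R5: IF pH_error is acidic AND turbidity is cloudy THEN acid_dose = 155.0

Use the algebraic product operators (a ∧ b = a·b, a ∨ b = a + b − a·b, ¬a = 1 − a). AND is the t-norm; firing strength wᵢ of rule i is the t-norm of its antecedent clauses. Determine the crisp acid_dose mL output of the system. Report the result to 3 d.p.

R1 (z=40.0): acidic=0.76, fast=0.55; AND[a·b] → w = 0.4180
R2 (z=59.1): basic=0.12, slow=0.78; AND[a·b] → w = 0.0936
R3 (z=182.0): fast=0.55, ¬acidic=1−0.76=0.24; AND[a·b] → w = 0.1320
R4 (z=116.0): acidic=0.76, murky=0.58; AND[a·b] → w = 0.4408
R5 (z=155.0): acidic=0.76, cloudy=0.13; AND[a·b] → w = 0.0988
Weighted average = (0.4180·40.0 + 0.0936·59.1 + 0.1320·182.0 + 0.4408·116.0 + 0.0988·155.0) / (0.4180 + 0.0936 + 0.1320 + 0.4408 + 0.0988)
  = 112.7226 / 1.1832 = 95.269

95.269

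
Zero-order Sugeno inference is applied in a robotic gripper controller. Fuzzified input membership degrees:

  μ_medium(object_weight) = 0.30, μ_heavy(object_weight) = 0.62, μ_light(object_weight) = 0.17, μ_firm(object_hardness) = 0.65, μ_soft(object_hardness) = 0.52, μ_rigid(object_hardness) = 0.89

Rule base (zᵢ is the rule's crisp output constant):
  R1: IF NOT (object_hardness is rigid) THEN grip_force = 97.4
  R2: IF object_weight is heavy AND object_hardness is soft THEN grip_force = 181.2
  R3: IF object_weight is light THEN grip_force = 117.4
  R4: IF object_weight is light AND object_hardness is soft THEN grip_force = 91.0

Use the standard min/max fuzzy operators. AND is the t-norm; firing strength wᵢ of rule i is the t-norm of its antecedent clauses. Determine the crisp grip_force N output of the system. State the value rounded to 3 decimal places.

R1 (z=97.4): ¬rigid=1−0.89=0.11 → w = 0.11
R2 (z=181.2): heavy=0.62, soft=0.52; AND[min(a, b)] → w = 0.52
R3 (z=117.4): light=0.17 → w = 0.17
R4 (z=91.0): light=0.17, soft=0.52; AND[min(a, b)] → w = 0.17
Weighted average = (0.11·97.4 + 0.52·181.2 + 0.17·117.4 + 0.17·91.0) / (0.11 + 0.52 + 0.17 + 0.17)
  = 140.3660 / 0.9700 = 144.707

144.707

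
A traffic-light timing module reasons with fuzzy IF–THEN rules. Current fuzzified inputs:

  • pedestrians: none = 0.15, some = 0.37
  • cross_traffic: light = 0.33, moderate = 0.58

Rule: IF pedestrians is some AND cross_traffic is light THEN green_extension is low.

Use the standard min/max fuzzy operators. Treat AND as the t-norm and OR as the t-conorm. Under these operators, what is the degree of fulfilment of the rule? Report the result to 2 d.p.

firing strength: some=0.37, light=0.33; AND[min(a, b)] → w = 0.33

0.33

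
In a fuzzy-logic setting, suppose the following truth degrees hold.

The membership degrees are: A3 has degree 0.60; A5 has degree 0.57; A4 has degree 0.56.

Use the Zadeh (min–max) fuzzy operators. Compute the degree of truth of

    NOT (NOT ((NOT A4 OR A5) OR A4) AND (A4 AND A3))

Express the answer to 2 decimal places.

0.57

NOT A4 = 1 − 0.56 = 0.44
NOT A4 OR A5 = max(a, b) on (0.44, 0.57) = 0.57
(NOT A4 OR A5) OR A4 = max(a, b) on (0.57, 0.56) = 0.57
NOT ((NOT A4 OR A5) OR A4) = 1 − 0.57 = 0.43
A4 AND A3 = min(a, b) on (0.56, 0.60) = 0.56
NOT ((NOT A4 OR A5) OR A4) AND (A4 AND A3) = min(a, b) on (0.43, 0.56) = 0.43
NOT (NOT ((NOT A4 OR A5) OR A4) AND (A4 AND A3)) = 1 − 0.43 = 0.57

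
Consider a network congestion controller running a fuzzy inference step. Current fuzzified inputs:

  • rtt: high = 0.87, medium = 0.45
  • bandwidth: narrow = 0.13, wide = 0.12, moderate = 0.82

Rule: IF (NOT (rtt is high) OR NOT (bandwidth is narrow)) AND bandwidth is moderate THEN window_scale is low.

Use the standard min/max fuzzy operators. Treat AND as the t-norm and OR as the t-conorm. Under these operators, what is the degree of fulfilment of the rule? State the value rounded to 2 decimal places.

0.82

firing strength: (¬high=1−0.87=0.13 OR ¬narrow=1−0.13=0.87) = 0.87; AND[min(a, b)] with moderate=0.82 → w = 0.82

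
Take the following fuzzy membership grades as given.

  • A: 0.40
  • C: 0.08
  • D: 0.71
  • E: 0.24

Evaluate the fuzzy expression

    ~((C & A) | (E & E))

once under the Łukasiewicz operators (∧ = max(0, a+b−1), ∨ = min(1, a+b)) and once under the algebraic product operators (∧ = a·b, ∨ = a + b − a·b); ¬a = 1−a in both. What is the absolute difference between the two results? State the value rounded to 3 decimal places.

0.088

Under Łukasiewicz:
  C & A = max(0, a+b−1) on (0.08, 0.40) = 0.00
  E & E = max(0, a+b−1) on (0.24, 0.24) = 0.00
  (C & A) | (E & E) = min(1, a+b) on (0.00, 0.00) = 0.00
  ~((C & A) | (E & E)) = 1 − 0.00 = 1.00
  → value = 1.0000
Under algebraic product:
  C & A = a·b on (0.0800, 0.4000) = 0.0320
  E & E = a·b on (0.2400, 0.2400) = 0.0576
  (C & A) | (E & E) = a + b − a·b on (0.0320, 0.0576) = 0.0878
  ~((C & A) | (E & E)) = 1 − 0.0878 = 0.9122
  → value = 0.9122
|1.0000 − 0.9122| = 0.088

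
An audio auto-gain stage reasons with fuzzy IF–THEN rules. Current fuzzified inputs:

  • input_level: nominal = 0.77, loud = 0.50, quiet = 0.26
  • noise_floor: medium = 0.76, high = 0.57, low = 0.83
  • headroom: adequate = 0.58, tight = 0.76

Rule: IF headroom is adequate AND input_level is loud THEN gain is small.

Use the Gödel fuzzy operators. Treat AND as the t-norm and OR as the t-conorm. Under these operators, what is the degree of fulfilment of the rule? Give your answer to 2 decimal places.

0.50

firing strength: adequate=0.58, loud=0.50; AND[min(a, b)] → w = 0.50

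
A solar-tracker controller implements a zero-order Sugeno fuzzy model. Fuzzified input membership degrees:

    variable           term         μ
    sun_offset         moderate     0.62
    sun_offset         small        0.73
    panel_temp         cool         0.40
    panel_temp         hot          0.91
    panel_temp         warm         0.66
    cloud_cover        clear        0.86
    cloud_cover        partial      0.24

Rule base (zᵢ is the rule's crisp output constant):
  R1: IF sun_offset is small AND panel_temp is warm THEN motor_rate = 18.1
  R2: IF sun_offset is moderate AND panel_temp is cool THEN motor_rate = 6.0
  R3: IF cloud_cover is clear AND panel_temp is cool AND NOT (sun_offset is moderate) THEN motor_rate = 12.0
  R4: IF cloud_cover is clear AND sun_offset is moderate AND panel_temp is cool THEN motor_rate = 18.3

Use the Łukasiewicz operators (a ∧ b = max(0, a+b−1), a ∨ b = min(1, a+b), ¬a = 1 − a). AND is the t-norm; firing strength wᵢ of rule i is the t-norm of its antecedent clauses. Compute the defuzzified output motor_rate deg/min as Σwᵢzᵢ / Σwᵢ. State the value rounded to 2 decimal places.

17.51

R1 (z=18.1): small=0.73, warm=0.66; AND[max(0, a+b−1)] → w = 0.39
R2 (z=6.0): moderate=0.62, cool=0.40; AND[max(0, a+b−1)] → w = 0.02
R3 (z=12.0): clear=0.86, cool=0.40, ¬moderate=1−0.62=0.38; AND[max(0, a+b−1)] → w = 0.00
R4 (z=18.3): clear=0.86, moderate=0.62, cool=0.40; AND[max(0, a+b−1)] → w = 0.00
Weighted average = (0.39·18.1 + 0.02·6.0 + 0.00·12.0 + 0.00·18.3) / (0.39 + 0.02 + 0.00 + 0.00)
  = 7.1790 / 0.4100 = 17.51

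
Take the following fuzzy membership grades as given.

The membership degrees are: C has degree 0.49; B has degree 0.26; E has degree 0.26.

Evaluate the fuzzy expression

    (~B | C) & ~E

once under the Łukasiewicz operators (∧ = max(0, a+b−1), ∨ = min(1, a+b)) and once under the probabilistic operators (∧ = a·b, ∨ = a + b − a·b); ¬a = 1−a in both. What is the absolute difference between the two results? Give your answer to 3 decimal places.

Under Łukasiewicz:
  ~B = 1 − 0.26 = 0.74
  ~B | C = min(1, a+b) on (0.74, 0.49) = 1.00
  ~E = 1 − 0.26 = 0.74
  (~B | C) & ~E = max(0, a+b−1) on (1.00, 0.74) = 0.74
  → value = 0.7400
Under probabilistic:
  ~B = 1 − 0.2600 = 0.7400
  ~B | C = a + b − a·b on (0.7400, 0.4900) = 0.8674
  ~E = 1 − 0.2600 = 0.7400
  (~B | C) & ~E = a·b on (0.8674, 0.7400) = 0.6419
  → value = 0.6419
|0.7400 − 0.6419| = 0.098

0.098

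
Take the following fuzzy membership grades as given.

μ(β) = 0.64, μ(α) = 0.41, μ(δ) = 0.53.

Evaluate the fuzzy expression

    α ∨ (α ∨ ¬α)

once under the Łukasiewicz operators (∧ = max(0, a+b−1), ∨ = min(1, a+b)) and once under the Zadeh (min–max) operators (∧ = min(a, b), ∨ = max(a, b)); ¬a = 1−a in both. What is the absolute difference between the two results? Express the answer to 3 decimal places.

0.410

Under Łukasiewicz:
  ¬α = 1 − 0.41 = 0.59
  α ∨ ¬α = min(1, a+b) on (0.41, 0.59) = 1.00
  α ∨ (α ∨ ¬α) = min(1, a+b) on (0.41, 1.00) = 1.00
  → value = 1.0000
Under Zadeh (min–max):
  ¬α = 1 − 0.41 = 0.59
  α ∨ ¬α = max(a, b) on (0.41, 0.59) = 0.59
  α ∨ (α ∨ ¬α) = max(a, b) on (0.41, 0.59) = 0.59
  → value = 0.5900
|1.0000 − 0.5900| = 0.410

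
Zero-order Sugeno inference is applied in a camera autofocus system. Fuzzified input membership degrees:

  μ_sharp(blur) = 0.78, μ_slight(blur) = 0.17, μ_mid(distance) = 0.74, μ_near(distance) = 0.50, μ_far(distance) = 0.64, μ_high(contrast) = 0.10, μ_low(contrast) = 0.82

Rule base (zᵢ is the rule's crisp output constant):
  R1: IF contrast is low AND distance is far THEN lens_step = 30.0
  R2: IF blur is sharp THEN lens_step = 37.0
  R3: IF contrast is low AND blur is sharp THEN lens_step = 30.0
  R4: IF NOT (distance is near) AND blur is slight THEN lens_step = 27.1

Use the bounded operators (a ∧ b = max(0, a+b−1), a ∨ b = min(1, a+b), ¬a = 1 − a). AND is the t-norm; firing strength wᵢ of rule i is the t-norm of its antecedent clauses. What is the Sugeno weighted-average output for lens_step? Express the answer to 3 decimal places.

R1 (z=30.0): low=0.82, far=0.64; AND[max(0, a+b−1)] → w = 0.46
R2 (z=37.0): sharp=0.78 → w = 0.78
R3 (z=30.0): low=0.82, sharp=0.78; AND[max(0, a+b−1)] → w = 0.60
R4 (z=27.1): ¬near=1−0.50=0.50, slight=0.17; AND[max(0, a+b−1)] → w = 0.00
Weighted average = (0.46·30.0 + 0.78·37.0 + 0.60·30.0 + 0.00·27.1) / (0.46 + 0.78 + 0.60 + 0.00)
  = 60.6600 / 1.8400 = 32.967

32.967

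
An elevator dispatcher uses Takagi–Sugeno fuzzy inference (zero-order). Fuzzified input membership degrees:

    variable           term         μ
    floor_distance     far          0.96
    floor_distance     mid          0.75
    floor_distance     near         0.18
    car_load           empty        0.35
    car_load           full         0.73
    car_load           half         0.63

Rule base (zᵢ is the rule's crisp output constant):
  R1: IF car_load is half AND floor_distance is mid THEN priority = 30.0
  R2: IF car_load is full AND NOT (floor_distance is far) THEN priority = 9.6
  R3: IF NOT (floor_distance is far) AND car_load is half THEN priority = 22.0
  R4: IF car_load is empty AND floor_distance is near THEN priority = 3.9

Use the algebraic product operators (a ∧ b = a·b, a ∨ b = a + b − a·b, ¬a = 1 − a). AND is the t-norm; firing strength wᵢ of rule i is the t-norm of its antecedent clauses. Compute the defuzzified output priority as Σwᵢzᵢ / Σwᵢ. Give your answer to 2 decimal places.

25.86

R1 (z=30.0): half=0.63, mid=0.75; AND[a·b] → w = 0.4725
R2 (z=9.6): full=0.73, ¬far=1−0.96=0.04; AND[a·b] → w = 0.0292
R3 (z=22.0): ¬far=1−0.96=0.04, half=0.63; AND[a·b] → w = 0.0252
R4 (z=3.9): empty=0.35, near=0.18; AND[a·b] → w = 0.0630
Weighted average = (0.4725·30.0 + 0.0292·9.6 + 0.0252·22.0 + 0.0630·3.9) / (0.4725 + 0.0292 + 0.0252 + 0.0630)
  = 15.2554 / 0.5899 = 25.86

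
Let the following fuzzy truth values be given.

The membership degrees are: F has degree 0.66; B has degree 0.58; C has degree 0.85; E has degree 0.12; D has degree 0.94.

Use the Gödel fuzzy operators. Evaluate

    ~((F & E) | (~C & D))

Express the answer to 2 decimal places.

F & E = min(a, b) on (0.66, 0.12) = 0.12
~C = 1 − 0.85 = 0.15
~C & D = min(a, b) on (0.15, 0.94) = 0.15
(F & E) | (~C & D) = max(a, b) on (0.12, 0.15) = 0.15
~((F & E) | (~C & D)) = 1 − 0.15 = 0.85

0.85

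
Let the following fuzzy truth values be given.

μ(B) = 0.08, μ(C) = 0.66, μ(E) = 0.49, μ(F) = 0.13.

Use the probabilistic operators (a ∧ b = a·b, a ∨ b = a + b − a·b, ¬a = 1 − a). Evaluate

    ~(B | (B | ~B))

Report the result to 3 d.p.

0.068

~B = 1 − 0.0800 = 0.9200
B | ~B = a + b − a·b on (0.0800, 0.9200) = 0.9264
B | (B | ~B) = a + b − a·b on (0.0800, 0.9264) = 0.9323
~(B | (B | ~B)) = 1 − 0.9323 = 0.0677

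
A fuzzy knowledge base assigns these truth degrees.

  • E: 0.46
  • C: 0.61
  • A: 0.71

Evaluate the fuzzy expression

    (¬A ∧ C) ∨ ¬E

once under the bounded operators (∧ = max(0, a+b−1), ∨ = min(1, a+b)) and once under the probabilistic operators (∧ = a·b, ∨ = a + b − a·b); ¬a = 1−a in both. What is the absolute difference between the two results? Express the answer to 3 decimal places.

0.081

Under bounded:
  ¬A = 1 − 0.71 = 0.29
  ¬A ∧ C = max(0, a+b−1) on (0.29, 0.61) = 0.00
  ¬E = 1 − 0.46 = 0.54
  (¬A ∧ C) ∨ ¬E = min(1, a+b) on (0.00, 0.54) = 0.54
  → value = 0.5400
Under probabilistic:
  ¬A = 1 − 0.7100 = 0.2900
  ¬A ∧ C = a·b on (0.2900, 0.6100) = 0.1769
  ¬E = 1 − 0.4600 = 0.5400
  (¬A ∧ C) ∨ ¬E = a + b − a·b on (0.1769, 0.5400) = 0.6214
  → value = 0.6214
|0.5400 − 0.6214| = 0.081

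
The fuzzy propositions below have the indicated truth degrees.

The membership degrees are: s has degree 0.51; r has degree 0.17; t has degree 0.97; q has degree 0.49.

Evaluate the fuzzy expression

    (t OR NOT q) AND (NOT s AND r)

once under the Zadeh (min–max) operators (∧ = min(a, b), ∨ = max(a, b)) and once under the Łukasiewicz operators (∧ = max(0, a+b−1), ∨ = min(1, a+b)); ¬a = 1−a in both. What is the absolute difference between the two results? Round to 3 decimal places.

0.170

Under Zadeh (min–max):
  NOT q = 1 − 0.49 = 0.51
  t OR NOT q = max(a, b) on (0.97, 0.51) = 0.97
  NOT s = 1 − 0.51 = 0.49
  NOT s AND r = min(a, b) on (0.49, 0.17) = 0.17
  (t OR NOT q) AND (NOT s AND r) = min(a, b) on (0.97, 0.17) = 0.17
  → value = 0.1700
Under Łukasiewicz:
  NOT q = 1 − 0.49 = 0.51
  t OR NOT q = min(1, a+b) on (0.97, 0.51) = 1.00
  NOT s = 1 − 0.51 = 0.49
  NOT s AND r = max(0, a+b−1) on (0.49, 0.17) = 0.00
  (t OR NOT q) AND (NOT s AND r) = max(0, a+b−1) on (1.00, 0.00) = 0.00
  → value = 0.0000
|0.1700 − 0.0000| = 0.170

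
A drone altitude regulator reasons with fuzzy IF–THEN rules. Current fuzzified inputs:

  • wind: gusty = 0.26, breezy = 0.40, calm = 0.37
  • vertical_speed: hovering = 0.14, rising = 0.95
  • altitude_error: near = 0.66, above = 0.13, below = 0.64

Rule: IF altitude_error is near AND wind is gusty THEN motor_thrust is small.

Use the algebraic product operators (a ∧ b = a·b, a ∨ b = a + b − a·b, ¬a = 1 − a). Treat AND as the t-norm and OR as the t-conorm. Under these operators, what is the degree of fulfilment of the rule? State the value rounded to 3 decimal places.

0.172

firing strength: near=0.66, gusty=0.26; AND[a·b] → w = 0.1716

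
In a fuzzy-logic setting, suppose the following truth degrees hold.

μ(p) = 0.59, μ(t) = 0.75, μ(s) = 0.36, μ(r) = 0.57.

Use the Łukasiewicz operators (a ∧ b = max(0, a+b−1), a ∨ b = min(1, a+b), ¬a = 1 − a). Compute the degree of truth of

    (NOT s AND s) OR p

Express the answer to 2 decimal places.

0.59

NOT s = 1 − 0.36 = 0.64
NOT s AND s = max(0, a+b−1) on (0.64, 0.36) = 0.00
(NOT s AND s) OR p = min(1, a+b) on (0.00, 0.59) = 0.59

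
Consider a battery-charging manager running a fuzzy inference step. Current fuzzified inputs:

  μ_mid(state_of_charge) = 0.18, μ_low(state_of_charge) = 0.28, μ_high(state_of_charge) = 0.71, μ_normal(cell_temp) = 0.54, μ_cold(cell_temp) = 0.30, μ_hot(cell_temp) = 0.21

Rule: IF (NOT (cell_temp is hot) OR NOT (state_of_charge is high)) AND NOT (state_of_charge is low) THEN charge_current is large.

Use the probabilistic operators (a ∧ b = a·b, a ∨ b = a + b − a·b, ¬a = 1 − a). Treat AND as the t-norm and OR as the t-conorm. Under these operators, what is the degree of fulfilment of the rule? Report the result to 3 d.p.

0.613

firing strength: (¬hot=1−0.21=0.79 OR ¬high=1−0.71=0.29) = 0.8509; AND[a·b] with ¬low=1−0.28=0.72 → w = 0.6126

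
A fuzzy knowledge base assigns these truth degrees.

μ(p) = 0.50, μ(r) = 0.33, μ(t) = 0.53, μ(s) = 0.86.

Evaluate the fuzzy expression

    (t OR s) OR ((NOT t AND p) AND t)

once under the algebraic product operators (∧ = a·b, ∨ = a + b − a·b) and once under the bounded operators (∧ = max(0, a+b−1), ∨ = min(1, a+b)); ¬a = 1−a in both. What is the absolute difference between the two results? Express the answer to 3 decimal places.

Under algebraic product:
  t OR s = a + b − a·b on (0.5300, 0.8600) = 0.9342
  NOT t = 1 − 0.5300 = 0.4700
  NOT t AND p = a·b on (0.4700, 0.5000) = 0.2350
  (NOT t AND p) AND t = a·b on (0.2350, 0.5300) = 0.1245
  (t OR s) OR ((NOT t AND p) AND t) = a + b − a·b on (0.9342, 0.1245) = 0.9424
  → value = 0.9424
Under bounded:
  t OR s = min(1, a+b) on (0.53, 0.86) = 1.00
  NOT t = 1 − 0.53 = 0.47
  NOT t AND p = max(0, a+b−1) on (0.47, 0.50) = 0.00
  (NOT t AND p) AND t = max(0, a+b−1) on (0.00, 0.53) = 0.00
  (t OR s) OR ((NOT t AND p) AND t) = min(1, a+b) on (1.00, 0.00) = 1.00
  → value = 1.0000
|0.9424 − 1.0000| = 0.058

0.058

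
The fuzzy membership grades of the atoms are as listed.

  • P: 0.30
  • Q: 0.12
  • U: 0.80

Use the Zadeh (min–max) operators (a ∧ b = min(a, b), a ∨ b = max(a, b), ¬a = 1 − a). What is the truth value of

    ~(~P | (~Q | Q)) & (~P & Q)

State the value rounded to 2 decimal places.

0.12

~P = 1 − 0.30 = 0.70
~Q = 1 − 0.12 = 0.88
~Q | Q = max(a, b) on (0.88, 0.12) = 0.88
~P | (~Q | Q) = max(a, b) on (0.70, 0.88) = 0.88
~(~P | (~Q | Q)) = 1 − 0.88 = 0.12
~P = 1 − 0.30 = 0.70
~P & Q = min(a, b) on (0.70, 0.12) = 0.12
~(~P | (~Q | Q)) & (~P & Q) = min(a, b) on (0.12, 0.12) = 0.12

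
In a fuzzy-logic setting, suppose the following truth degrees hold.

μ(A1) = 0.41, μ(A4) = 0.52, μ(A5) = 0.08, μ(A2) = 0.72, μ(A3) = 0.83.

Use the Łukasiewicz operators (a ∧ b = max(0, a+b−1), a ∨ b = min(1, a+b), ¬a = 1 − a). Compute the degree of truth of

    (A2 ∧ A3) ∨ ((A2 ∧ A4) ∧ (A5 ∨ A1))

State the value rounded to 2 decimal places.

A2 ∧ A3 = max(0, a+b−1) on (0.72, 0.83) = 0.55
A2 ∧ A4 = max(0, a+b−1) on (0.72, 0.52) = 0.24
A5 ∨ A1 = min(1, a+b) on (0.08, 0.41) = 0.49
(A2 ∧ A4) ∧ (A5 ∨ A1) = max(0, a+b−1) on (0.24, 0.49) = 0.00
(A2 ∧ A3) ∨ ((A2 ∧ A4) ∧ (A5 ∨ A1)) = min(1, a+b) on (0.55, 0.00) = 0.55

0.55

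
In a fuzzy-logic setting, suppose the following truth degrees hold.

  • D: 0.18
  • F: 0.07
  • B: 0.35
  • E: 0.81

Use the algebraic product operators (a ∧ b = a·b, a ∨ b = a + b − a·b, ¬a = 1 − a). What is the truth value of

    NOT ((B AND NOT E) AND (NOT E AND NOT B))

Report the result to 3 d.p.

NOT E = 1 − 0.8100 = 0.1900
B AND NOT E = a·b on (0.3500, 0.1900) = 0.0665
NOT E = 1 − 0.8100 = 0.1900
NOT B = 1 − 0.3500 = 0.6500
NOT E AND NOT B = a·b on (0.1900, 0.6500) = 0.1235
(B AND NOT E) AND (NOT E AND NOT B) = a·b on (0.0665, 0.1235) = 0.0082
NOT ((B AND NOT E) AND (NOT E AND NOT B)) = 1 − 0.0082 = 0.9918

0.992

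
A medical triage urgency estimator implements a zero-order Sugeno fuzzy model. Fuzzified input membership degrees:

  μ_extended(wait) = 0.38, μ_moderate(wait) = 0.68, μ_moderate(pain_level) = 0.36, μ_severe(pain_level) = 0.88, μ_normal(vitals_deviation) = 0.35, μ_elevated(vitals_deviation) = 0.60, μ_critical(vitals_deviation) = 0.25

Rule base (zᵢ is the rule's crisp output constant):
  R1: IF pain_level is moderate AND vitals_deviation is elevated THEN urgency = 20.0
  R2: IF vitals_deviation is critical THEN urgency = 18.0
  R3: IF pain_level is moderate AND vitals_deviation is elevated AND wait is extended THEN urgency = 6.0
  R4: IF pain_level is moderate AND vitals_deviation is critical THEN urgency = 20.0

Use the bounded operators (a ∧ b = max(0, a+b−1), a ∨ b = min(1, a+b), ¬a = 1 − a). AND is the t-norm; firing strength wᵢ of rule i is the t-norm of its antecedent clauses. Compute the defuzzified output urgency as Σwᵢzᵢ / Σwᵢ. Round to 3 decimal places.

R1 (z=20.0): moderate=0.36, elevated=0.60; AND[max(0, a+b−1)] → w = 0.00
R2 (z=18.0): critical=0.25 → w = 0.25
R3 (z=6.0): moderate=0.36, elevated=0.60, extended=0.38; AND[max(0, a+b−1)] → w = 0.00
R4 (z=20.0): moderate=0.36, critical=0.25; AND[max(0, a+b−1)] → w = 0.00
Weighted average = (0.00·20.0 + 0.25·18.0 + 0.00·6.0 + 0.00·20.0) / (0.00 + 0.25 + 0.00 + 0.00)
  = 4.5000 / 0.2500 = 18.000

18.000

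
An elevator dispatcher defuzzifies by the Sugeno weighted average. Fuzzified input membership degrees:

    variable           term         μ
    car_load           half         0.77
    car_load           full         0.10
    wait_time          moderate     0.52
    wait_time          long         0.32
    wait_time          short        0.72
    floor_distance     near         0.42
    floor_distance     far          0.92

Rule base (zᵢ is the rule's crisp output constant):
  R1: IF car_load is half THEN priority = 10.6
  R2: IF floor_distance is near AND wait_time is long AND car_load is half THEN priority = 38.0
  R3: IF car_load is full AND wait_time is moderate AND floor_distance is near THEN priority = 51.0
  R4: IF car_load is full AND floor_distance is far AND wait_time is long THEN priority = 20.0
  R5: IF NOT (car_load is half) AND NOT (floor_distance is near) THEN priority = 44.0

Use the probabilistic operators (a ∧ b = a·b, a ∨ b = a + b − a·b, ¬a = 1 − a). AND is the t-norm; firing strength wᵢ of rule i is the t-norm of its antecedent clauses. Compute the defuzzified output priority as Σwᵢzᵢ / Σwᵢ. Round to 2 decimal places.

R1 (z=10.6): half=0.77 → w = 0.7700
R2 (z=38.0): near=0.42, long=0.32, half=0.77; AND[a·b] → w = 0.1035
R3 (z=51.0): full=0.10, moderate=0.52, near=0.42; AND[a·b] → w = 0.0218
R4 (z=20.0): full=0.10, far=0.92, long=0.32; AND[a·b] → w = 0.0294
R5 (z=44.0): ¬half=1−0.77=0.23, ¬near=1−0.42=0.58; AND[a·b] → w = 0.1334
Weighted average = (0.7700·10.6 + 0.1035·38.0 + 0.0218·51.0 + 0.0294·20.0 + 0.1334·44.0) / (0.7700 + 0.1035 + 0.0218 + 0.0294 + 0.1334)
  = 19.6668 / 1.0582 = 18.59

18.59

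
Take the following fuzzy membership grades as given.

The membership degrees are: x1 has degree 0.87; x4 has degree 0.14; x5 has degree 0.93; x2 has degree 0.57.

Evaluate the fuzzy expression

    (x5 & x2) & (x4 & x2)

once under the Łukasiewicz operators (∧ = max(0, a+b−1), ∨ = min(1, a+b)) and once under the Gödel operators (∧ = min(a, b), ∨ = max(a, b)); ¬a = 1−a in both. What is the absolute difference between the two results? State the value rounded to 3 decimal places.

Under Łukasiewicz:
  x5 & x2 = max(0, a+b−1) on (0.93, 0.57) = 0.50
  x4 & x2 = max(0, a+b−1) on (0.14, 0.57) = 0.00
  (x5 & x2) & (x4 & x2) = max(0, a+b−1) on (0.50, 0.00) = 0.00
  → value = 0.0000
Under Gödel:
  x5 & x2 = min(a, b) on (0.93, 0.57) = 0.57
  x4 & x2 = min(a, b) on (0.14, 0.57) = 0.14
  (x5 & x2) & (x4 & x2) = min(a, b) on (0.57, 0.14) = 0.14
  → value = 0.1400
|0.0000 − 0.1400| = 0.140

0.140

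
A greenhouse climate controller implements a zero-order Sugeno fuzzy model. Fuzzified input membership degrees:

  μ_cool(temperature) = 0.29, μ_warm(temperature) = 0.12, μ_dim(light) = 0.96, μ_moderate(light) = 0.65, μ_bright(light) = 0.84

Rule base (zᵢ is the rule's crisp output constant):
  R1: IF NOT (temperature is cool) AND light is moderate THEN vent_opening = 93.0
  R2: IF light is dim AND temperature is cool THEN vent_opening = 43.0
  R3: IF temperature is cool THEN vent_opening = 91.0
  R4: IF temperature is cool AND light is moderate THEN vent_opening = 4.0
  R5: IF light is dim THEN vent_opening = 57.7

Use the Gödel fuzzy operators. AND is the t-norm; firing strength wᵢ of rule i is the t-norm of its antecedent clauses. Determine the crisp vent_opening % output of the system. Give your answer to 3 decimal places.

R1 (z=93.0): ¬cool=1−0.29=0.71, moderate=0.65; AND[min(a, b)] → w = 0.65
R2 (z=43.0): dim=0.96, cool=0.29; AND[min(a, b)] → w = 0.29
R3 (z=91.0): cool=0.29 → w = 0.29
R4 (z=4.0): cool=0.29, moderate=0.65; AND[min(a, b)] → w = 0.29
R5 (z=57.7): dim=0.96 → w = 0.96
Weighted average = (0.65·93.0 + 0.29·43.0 + 0.29·91.0 + 0.29·4.0 + 0.96·57.7) / (0.65 + 0.29 + 0.29 + 0.29 + 0.96)
  = 155.8620 / 2.4800 = 62.848

62.848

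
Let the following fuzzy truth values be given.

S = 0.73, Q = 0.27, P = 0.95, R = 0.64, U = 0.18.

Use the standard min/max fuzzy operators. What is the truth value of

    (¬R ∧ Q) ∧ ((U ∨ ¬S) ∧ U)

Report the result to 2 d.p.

¬R = 1 − 0.64 = 0.36
¬R ∧ Q = min(a, b) on (0.36, 0.27) = 0.27
¬S = 1 − 0.73 = 0.27
U ∨ ¬S = max(a, b) on (0.18, 0.27) = 0.27
(U ∨ ¬S) ∧ U = min(a, b) on (0.27, 0.18) = 0.18
(¬R ∧ Q) ∧ ((U ∨ ¬S) ∧ U) = min(a, b) on (0.27, 0.18) = 0.18

0.18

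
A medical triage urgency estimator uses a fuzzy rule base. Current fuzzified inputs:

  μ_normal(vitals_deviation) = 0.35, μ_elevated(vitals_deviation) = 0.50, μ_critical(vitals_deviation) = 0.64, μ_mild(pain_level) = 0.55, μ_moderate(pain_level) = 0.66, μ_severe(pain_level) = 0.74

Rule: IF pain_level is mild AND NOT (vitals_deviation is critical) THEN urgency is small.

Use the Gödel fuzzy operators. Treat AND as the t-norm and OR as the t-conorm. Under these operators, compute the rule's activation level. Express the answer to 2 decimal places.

0.36

firing strength: mild=0.55, ¬critical=1−0.64=0.36; AND[min(a, b)] → w = 0.36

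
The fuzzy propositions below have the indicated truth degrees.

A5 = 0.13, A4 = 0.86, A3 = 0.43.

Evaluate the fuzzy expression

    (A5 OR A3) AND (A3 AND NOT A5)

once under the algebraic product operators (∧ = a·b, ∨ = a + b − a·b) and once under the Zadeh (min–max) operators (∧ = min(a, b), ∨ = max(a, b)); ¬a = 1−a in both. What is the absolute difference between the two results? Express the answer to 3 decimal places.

Under algebraic product:
  A5 OR A3 = a + b − a·b on (0.1300, 0.4300) = 0.5041
  NOT A5 = 1 − 0.1300 = 0.8700
  A3 AND NOT A5 = a·b on (0.4300, 0.8700) = 0.3741
  (A5 OR A3) AND (A3 AND NOT A5) = a·b on (0.5041, 0.3741) = 0.1886
  → value = 0.1886
Under Zadeh (min–max):
  A5 OR A3 = max(a, b) on (0.13, 0.43) = 0.43
  NOT A5 = 1 − 0.13 = 0.87
  A3 AND NOT A5 = min(a, b) on (0.43, 0.87) = 0.43
  (A5 OR A3) AND (A3 AND NOT A5) = min(a, b) on (0.43, 0.43) = 0.43
  → value = 0.4300
|0.1886 − 0.4300| = 0.241

0.241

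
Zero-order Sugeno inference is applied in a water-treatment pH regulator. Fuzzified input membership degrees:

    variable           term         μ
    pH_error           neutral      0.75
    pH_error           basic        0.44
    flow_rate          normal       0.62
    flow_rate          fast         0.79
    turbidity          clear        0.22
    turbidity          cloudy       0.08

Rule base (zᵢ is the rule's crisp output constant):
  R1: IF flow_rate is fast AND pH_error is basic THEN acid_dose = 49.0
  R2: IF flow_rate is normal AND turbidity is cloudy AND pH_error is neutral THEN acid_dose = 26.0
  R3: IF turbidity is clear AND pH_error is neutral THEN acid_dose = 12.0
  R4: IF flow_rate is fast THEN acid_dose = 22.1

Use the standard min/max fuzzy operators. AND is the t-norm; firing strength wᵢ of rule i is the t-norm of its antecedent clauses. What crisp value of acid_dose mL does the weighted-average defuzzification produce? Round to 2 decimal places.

28.59

R1 (z=49.0): fast=0.79, basic=0.44; AND[min(a, b)] → w = 0.44
R2 (z=26.0): normal=0.62, cloudy=0.08, neutral=0.75; AND[min(a, b)] → w = 0.08
R3 (z=12.0): clear=0.22, neutral=0.75; AND[min(a, b)] → w = 0.22
R4 (z=22.1): fast=0.79 → w = 0.79
Weighted average = (0.44·49.0 + 0.08·26.0 + 0.22·12.0 + 0.79·22.1) / (0.44 + 0.08 + 0.22 + 0.79)
  = 43.7390 / 1.5300 = 28.59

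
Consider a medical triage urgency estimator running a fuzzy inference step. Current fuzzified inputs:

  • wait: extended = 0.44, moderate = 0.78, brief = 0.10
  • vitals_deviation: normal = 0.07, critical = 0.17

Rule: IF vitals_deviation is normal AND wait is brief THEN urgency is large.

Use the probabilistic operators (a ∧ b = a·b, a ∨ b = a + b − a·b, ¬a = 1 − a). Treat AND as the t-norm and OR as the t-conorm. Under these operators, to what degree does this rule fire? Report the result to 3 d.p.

0.007

firing strength: normal=0.07, brief=0.10; AND[a·b] → w = 0.0070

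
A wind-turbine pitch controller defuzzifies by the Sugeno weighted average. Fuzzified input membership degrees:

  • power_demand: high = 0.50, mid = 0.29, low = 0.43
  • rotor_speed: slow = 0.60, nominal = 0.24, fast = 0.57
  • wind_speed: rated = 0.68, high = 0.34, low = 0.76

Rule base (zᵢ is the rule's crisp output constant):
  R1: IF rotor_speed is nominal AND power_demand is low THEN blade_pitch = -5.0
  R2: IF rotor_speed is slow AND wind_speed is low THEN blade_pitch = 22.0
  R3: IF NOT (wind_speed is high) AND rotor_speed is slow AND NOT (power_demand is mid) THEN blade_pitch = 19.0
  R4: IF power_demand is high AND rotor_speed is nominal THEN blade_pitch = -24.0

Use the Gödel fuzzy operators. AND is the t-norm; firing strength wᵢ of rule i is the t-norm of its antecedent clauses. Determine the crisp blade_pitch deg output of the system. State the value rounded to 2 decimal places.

R1 (z=-5.0): nominal=0.24, low=0.43; AND[min(a, b)] → w = 0.24
R2 (z=22.0): slow=0.60, low=0.76; AND[min(a, b)] → w = 0.60
R3 (z=19.0): ¬high=1−0.34=0.66, slow=0.60, ¬mid=1−0.29=0.71; AND[min(a, b)] → w = 0.60
R4 (z=-24.0): high=0.50, nominal=0.24; AND[min(a, b)] → w = 0.24
Weighted average = (0.24·-5.0 + 0.60·22.0 + 0.60·19.0 + 0.24·-24.0) / (0.24 + 0.60 + 0.60 + 0.24)
  = 17.6400 / 1.6800 = 10.50

10.50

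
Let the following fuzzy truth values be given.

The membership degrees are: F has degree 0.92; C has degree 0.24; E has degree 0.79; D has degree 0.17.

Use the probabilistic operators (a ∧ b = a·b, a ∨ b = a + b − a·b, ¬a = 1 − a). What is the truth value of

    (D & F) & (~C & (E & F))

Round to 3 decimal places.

0.086

D & F = a·b on (0.1700, 0.9200) = 0.1564
~C = 1 − 0.2400 = 0.7600
E & F = a·b on (0.7900, 0.9200) = 0.7268
~C & (E & F) = a·b on (0.7600, 0.7268) = 0.5524
(D & F) & (~C & (E & F)) = a·b on (0.1564, 0.5524) = 0.0864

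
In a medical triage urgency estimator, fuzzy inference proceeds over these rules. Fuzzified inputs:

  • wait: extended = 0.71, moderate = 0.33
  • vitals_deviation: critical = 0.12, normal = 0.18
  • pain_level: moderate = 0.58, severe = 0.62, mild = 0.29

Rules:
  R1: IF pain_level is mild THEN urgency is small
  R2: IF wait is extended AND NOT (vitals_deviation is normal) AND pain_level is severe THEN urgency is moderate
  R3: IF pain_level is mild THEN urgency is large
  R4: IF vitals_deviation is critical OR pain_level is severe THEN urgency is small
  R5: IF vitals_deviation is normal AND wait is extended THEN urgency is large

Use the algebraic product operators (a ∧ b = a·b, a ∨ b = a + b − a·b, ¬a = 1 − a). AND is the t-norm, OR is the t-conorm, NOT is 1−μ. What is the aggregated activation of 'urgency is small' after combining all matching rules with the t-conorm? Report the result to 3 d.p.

0.763

R1: mild=0.29 → w = 0.2900
R2: extended=0.71, ¬normal=1−0.18=0.82, severe=0.62; AND[a·b] → w = 0.3610
R3: mild=0.29 → w = 0.2900
R4: critical=0.12, severe=0.62; OR[a + b − a·b] → w = 0.6656
R5: normal=0.18, extended=0.71; AND[a·b] → w = 0.1278
Rules with consequent 'small': {R1, R4} → strengths 0.2900, 0.6656
Aggregate via t-conorm [a + b − a·b]: 0.7626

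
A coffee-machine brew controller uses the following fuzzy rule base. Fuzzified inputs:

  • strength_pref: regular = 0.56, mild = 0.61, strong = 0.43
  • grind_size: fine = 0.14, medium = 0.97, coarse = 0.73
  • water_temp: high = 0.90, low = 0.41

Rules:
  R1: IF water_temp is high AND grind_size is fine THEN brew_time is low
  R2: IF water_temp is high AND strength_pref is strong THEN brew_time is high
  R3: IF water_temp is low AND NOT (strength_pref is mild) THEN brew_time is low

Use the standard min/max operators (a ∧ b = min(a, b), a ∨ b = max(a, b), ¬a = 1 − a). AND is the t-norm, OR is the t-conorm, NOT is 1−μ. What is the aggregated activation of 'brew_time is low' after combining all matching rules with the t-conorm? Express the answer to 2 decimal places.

R1: high=0.90, fine=0.14; AND[min(a, b)] → w = 0.14
R2: high=0.90, strong=0.43; AND[min(a, b)] → w = 0.43
R3: low=0.41, ¬mild=1−0.61=0.39; AND[min(a, b)] → w = 0.39
Rules with consequent 'low': {R1, R3} → strengths 0.14, 0.39
Aggregate via t-conorm [max(a, b)]: 0.39

0.39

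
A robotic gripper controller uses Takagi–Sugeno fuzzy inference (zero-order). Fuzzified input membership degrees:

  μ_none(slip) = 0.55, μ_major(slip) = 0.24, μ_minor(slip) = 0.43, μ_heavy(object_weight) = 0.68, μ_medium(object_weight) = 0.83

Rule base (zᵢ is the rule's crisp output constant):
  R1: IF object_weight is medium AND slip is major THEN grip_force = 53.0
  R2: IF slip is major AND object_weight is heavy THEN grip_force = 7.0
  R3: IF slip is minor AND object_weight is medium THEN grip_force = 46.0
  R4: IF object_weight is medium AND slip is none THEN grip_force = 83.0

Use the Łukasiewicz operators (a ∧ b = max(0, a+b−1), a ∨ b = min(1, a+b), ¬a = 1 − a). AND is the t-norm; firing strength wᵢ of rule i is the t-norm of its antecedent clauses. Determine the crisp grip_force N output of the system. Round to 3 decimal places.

R1 (z=53.0): medium=0.83, major=0.24; AND[max(0, a+b−1)] → w = 0.07
R2 (z=7.0): major=0.24, heavy=0.68; AND[max(0, a+b−1)] → w = 0.00
R3 (z=46.0): minor=0.43, medium=0.83; AND[max(0, a+b−1)] → w = 0.26
R4 (z=83.0): medium=0.83, none=0.55; AND[max(0, a+b−1)] → w = 0.38
Weighted average = (0.07·53.0 + 0.00·7.0 + 0.26·46.0 + 0.38·83.0) / (0.07 + 0.00 + 0.26 + 0.38)
  = 47.2100 / 0.7100 = 66.493

66.493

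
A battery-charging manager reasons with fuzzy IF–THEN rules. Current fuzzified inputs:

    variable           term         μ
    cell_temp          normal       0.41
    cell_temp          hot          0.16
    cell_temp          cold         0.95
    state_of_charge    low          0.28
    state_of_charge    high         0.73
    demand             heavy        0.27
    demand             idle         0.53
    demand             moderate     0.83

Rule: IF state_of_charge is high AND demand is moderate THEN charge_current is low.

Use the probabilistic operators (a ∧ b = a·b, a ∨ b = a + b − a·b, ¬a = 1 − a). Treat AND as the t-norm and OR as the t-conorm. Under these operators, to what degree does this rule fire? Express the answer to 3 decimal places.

firing strength: high=0.73, moderate=0.83; AND[a·b] → w = 0.6059

0.606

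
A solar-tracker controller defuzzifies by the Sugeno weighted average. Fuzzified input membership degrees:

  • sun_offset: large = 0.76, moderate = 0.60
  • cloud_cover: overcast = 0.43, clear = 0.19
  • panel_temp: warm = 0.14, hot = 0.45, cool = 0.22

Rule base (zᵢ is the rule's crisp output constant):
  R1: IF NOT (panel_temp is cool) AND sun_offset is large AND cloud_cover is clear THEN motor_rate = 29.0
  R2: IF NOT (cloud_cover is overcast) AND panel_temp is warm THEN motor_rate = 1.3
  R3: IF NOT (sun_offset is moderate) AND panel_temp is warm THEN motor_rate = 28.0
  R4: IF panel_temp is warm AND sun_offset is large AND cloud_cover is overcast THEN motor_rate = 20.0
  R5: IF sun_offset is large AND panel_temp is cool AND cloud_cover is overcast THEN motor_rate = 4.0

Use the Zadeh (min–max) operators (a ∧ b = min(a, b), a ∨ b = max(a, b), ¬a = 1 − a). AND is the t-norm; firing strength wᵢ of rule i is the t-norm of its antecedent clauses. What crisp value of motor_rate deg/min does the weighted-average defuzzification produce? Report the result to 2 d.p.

R1 (z=29.0): ¬cool=1−0.22=0.78, large=0.76, clear=0.19; AND[min(a, b)] → w = 0.19
R2 (z=1.3): ¬overcast=1−0.43=0.57, warm=0.14; AND[min(a, b)] → w = 0.14
R3 (z=28.0): ¬moderate=1−0.60=0.40, warm=0.14; AND[min(a, b)] → w = 0.14
R4 (z=20.0): warm=0.14, large=0.76, overcast=0.43; AND[min(a, b)] → w = 0.14
R5 (z=4.0): large=0.76, cool=0.22, overcast=0.43; AND[min(a, b)] → w = 0.22
Weighted average = (0.19·29.0 + 0.14·1.3 + 0.14·28.0 + 0.14·20.0 + 0.22·4.0) / (0.19 + 0.14 + 0.14 + 0.14 + 0.22)
  = 13.2920 / 0.8300 = 16.01

16.01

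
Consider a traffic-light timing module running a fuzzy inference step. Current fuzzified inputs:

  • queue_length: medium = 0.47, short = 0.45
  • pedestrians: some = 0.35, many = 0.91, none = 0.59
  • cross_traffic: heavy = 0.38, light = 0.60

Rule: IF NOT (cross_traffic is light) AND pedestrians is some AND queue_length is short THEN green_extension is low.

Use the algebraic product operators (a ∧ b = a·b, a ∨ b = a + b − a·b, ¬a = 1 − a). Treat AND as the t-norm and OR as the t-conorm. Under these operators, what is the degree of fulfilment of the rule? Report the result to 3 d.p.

firing strength: ¬light=1−0.60=0.40, some=0.35, short=0.45; AND[a·b] → w = 0.0630

0.063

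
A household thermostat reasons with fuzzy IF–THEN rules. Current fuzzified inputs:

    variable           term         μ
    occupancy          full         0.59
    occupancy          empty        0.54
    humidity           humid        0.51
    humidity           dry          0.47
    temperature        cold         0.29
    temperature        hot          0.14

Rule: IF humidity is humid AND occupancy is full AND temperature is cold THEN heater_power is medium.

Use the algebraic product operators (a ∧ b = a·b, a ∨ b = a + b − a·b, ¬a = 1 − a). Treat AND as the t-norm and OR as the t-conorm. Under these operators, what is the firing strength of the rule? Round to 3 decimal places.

0.087

firing strength: humid=0.51, full=0.59, cold=0.29; AND[a·b] → w = 0.0873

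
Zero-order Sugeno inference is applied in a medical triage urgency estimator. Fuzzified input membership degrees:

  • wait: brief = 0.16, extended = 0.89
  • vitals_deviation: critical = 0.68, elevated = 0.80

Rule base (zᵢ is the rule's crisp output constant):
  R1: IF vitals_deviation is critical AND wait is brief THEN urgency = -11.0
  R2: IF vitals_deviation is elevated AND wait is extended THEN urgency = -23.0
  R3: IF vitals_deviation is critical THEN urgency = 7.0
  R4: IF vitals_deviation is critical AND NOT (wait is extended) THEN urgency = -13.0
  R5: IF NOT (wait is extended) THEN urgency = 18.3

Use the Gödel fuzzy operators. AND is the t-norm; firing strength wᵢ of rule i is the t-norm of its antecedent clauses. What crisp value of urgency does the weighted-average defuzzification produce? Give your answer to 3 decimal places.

R1 (z=-11.0): critical=0.68, brief=0.16; AND[min(a, b)] → w = 0.16
R2 (z=-23.0): elevated=0.80, extended=0.89; AND[min(a, b)] → w = 0.80
R3 (z=7.0): critical=0.68 → w = 0.68
R4 (z=-13.0): critical=0.68, ¬extended=1−0.89=0.11; AND[min(a, b)] → w = 0.11
R5 (z=18.3): ¬extended=1−0.89=0.11 → w = 0.11
Weighted average = (0.16·-11.0 + 0.80·-23.0 + 0.68·7.0 + 0.11·-13.0 + 0.11·18.3) / (0.16 + 0.80 + 0.68 + 0.11 + 0.11)
  = -14.8170 / 1.8600 = -7.966

-7.966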